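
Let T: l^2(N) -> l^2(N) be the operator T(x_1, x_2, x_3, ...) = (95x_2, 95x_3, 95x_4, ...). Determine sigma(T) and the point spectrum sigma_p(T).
sigma(T) = closed disk {z in C : |z| ≤ 95}; sigma_p(T) = open disk {z in C : |z| < 95}

Note T = 95·V where V is the unit left shift (V x)_k = x_{k+1}; so sigma(T) = 95·sigma(V) and ||T|| = 95||V||. ||T x||^2 = 9025sum_{k≥2} |x_k|^2 ≤ 9025||x||^2, with equality on {x : x_1 = 0}, so ||T|| = 95. For any lambda with |lambda| < 95, set r = lambda/95 (|r| < 1); the vector x = (1, r, r^2, ...) is in l^2 and satisfies T x = 95(r, r^2, ...) = lambda x, so lambda is an eigenvalue. On the boundary |lambda| = 95 the geometric series diverges, so no l^2 eigenvector exists, but these lambda lie in the approximate point spectrum. Hence sigma(T) is the closed disk of radius 95 and sigma_p(T) is the open disk.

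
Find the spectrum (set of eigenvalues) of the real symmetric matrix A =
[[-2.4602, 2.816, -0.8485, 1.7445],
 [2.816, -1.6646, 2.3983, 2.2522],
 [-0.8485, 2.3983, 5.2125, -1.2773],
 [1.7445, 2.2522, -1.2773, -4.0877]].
sigma(A) ≈ {-6, -5, 2, 6}

A is real symmetric, so its spectrum consists of real eigenvalues. Expanding the characteristic polynomial of the displayed matrix gives
  det(λ I - A) = p(λ) = λ^4 + (3)λ^3 + (-46)λ^2 + (-108)λ + (360.0116).
Solving p(λ) = 0 yields eigenvalues ≈ -6, -5, 2, 6. (A is shown rounded to 4 decimals, so these recover the underlying integer eigenvalues to within that precision.)
Verification: the trace of A = -3 equals the sum of eigenvalues -3, and det(A) ≈ 360.0116 matches the eigenvalue product 360.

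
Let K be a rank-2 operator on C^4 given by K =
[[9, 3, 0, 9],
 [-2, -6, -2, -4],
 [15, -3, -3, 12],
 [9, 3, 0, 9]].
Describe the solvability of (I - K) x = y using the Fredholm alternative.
(I - K) is invertible (det(I - K) = -140 ≠ 0), so for every y in C^4 the equation (I - K) x = y has a unique solution.

K has rank 2 and factors as K = U V^T = u1 v1^T + u2 v2^T with u1 = (0, -2, -3, 0), v1 = (-2, 2, 1, -1), u2 = (3, -2, 3, 3), v2 = (3, 1, 0, 3) (multiplying out reproduces the displayed K). The nonzero eigenvalues of U V^T coincide with those of the 2 x 2 matrix G = V^T U = [[v1·u1, v1·u2], [v2·u1, v2·u2]] = [[-7, -10], [-2, 16]], and by the Sylvester determinant identity det(I_4 - U V^T) = det(I_2 - V^T U) = det([[8, 10], [2, -15]]) = (8)(-15) - (10)(2) = -140. (Direct check: I - K =
[[-8, -3, 0, -9],
 [2, 7, 2, 4],
 [-15, 3, 4, -12],
 [-9, -3, 0, -8]]
has determinant -140.) The finite-dimensional Fredholm alternative says: either (I - K) is invertible, or ker(I - K) ≠ {0} and then range(I - K) = ker((I - K)^*)^⊥, with dim ker(I - K) = dim ker((I - K)^*). Since det(I - K) ≠ 0, 1 is not an eigenvalue of K and ker(I - K) = {0}, so we are in the first case: for every y there is a unique x = (I - K)^(-1) y. (Explicitly, by the Woodbury identity, (I - U V^T)^(-1) = I + U (I_2 - G)^(-1) V^T.)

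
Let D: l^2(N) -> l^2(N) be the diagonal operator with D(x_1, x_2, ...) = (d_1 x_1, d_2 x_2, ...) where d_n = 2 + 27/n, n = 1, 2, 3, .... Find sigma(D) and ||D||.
sigma(D) = {2 + 27/n : n ≥ 1} ∪ {2}; ||D|| = 29

A bounded diagonal operator on l^2 with diagonal entries d_n has spectrum equal to the closure of {d_n : n ≥ 1}: every d_n is an eigenvalue (with eigenvector e_n), so {d_n} ⊂ sigma(D); the spectrum is closed, so its closure is too; and for lambda not in the closure, (D - lambda I) has bounded inverse (the diagonal entries 1/(d_n - lambda) are bounded). For our sequence d_n = 2 + 27/n, n = 1, 2, 3, ...:
  - {d_n} = {2 + 27/n : n ≥ 1}; the only limit point is 2
  - closure = {2 + 27/n : n ≥ 1} ∪ {2}
For the norm: a diagonal operator has ||D|| = sup_n |d_n|. Here d_n = 2 + 27/n is positive and decreasing, so sup_n |d_n| = d_1 = 2 + 27 = 29. So ||D|| = 29.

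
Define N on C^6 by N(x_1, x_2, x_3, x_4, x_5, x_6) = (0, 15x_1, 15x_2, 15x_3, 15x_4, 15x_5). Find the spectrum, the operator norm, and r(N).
sigma(N) = {0}; ||N|| = 15; r(N) = 0. (N is nilpotent with N^6 = 0.)

On C^6, N is a strictly lower-triangular matrix with 15 on the subdiagonal and zeros elsewhere, so its characteristic polynomial is lambda^6 and every eigenvalue is 0: sigma(N) = {0}. For the operator norm, N e_i = 15e_{i+1} for i = 1, ..., 5 and N e_6 = 0, so the singular values of N are 15 (with multiplicity 5) and 0; hence ||N|| = 15. The spectral radius r(N) = max|lambda| = 0. Note ||N|| > r(N) — characteristic of non-normal nilpotent operators. Indeed N^6 = 0.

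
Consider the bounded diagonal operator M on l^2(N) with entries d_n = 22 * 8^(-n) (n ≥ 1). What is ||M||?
||M|| = 11/4 (attained at n = 1)

For M diagonal, ||M|| = sup_n |d_n|. The sequence d_n = 22 * 8^(-n) is positive and strictly decreasing (ratio 8^(-1) < 1), so the supremum is d_1 = 22/8 = 11/4. Hence ||M|| = 11/4.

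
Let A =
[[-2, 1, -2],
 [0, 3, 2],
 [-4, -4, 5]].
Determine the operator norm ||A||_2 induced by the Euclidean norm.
||A||_2 ≈ 7.6037 (= sqrt(largest eigenvalue of A^T A))

||A||_2 = sigma_max(A) = sqrt(lambda_max(A^T A)). Form the symmetric matrix M = A^T A =
[[20, 14, -16],
 [14, 26, -16],
 [-16, -16, 33]].
Its characteristic polynomial (trace, sum of principal 2x2 minors, determinant of M give the coefficients) is
  p(λ) = det(λ I - M) = λ^3 - 79λ^2 + 1330λ - 6084.
No integer candidate from the rational root theorem (±divisors of 6084) is a root, so the roots are irrational. The cubic discriminant is Δ = 137579124 > 0, so there are three distinct real roots. p(7) = -302 and p(8) = 12 have opposite signs, so a root lies in (7, 8); Newton's method refines it to λ ≈ 7.9539. p(13) = 52 and p(14) = -204 have opposite signs, so a root lies in (13, 14); Newton's method refines it to λ ≈ 13.2299. p(57) = -1752 and p(58) = 412 have opposite signs, so a root lies in (57, 58); Newton's method refines it to λ ≈ 57.8161. Check (Vieta): the three roots sum to 79, matching tr M = 79.
So the eigenvalues of A^T A are ≈ 7.9539, 13.2299, 57.8161 (all ≥ 0, as they must be for A^T A). The largest is λ_max ≈ 57.8161, hence ||A||_2 = sqrt(λ_max) ≈ 7.6037.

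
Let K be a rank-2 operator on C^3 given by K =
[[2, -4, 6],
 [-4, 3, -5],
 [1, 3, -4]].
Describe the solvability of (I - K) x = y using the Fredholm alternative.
(I - K) is invertible (det(I - K) = -21 ≠ 0), so for every y in C^3 the equation (I - K) x = y has a unique solution.

K has rank 2 and factors as K = U V^T = u1 v1^T + u2 v2^T with u1 = (2, -1, -2), v1 = (-2, -1, 1), u2 = (-2, 2, 1), v2 = (-3, 1, -2) (multiplying out reproduces the displayed K). The nonzero eigenvalues of U V^T coincide with those of the 2 x 2 matrix G = V^T U = [[v1·u1, v1·u2], [v2·u1, v2·u2]] = [[-5, 3], [-3, 6]], and by the Sylvester determinant identity det(I_3 - U V^T) = det(I_2 - V^T U) = det([[6, -3], [3, -5]]) = (6)(-5) - (-3)(3) = -21. (Direct check: I - K =
[[-1, 4, -6],
 [4, -2, 5],
 [-1, -3, 5]]
has determinant -21.) The finite-dimensional Fredholm alternative says: either (I - K) is invertible, or ker(I - K) ≠ {0} and then range(I - K) = ker((I - K)^*)^⊥, with dim ker(I - K) = dim ker((I - K)^*). Since det(I - K) ≠ 0, 1 is not an eigenvalue of K and ker(I - K) = {0}, so we are in the first case: for every y there is a unique x = (I - K)^(-1) y. (Explicitly, by the Woodbury identity, (I - U V^T)^(-1) = I + U (I_2 - G)^(-1) V^T.)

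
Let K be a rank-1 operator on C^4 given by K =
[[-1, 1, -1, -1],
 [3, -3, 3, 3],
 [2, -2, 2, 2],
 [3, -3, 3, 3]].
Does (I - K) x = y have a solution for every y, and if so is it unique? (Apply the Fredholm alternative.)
(I - K) is singular (det(I - K) = 0, i.e. 1 ∈ sigma(K)). (I - K) x = y is solvable iff y ⊥ ker((I - K)^*) = span{(-1, 1, -1, -1)}, i.e. iff -y_1 + y_2 - y_3 - y_4 = 0. When solvable, the solutions are x = y + c·(1, -3, -2, -3), c arbitrary (ker(I - K) = span{(1, -3, -2, -3)}, dimension 1).

K has rank 1, so it is an outer product K = u v^T: every row of K is a multiple of one row vector. Reading off the entries, u = (1, -3, -2, -3) and v = (-1, 1, -1, -1) (row i of K equals u_i·v^T). A rank-one matrix u v^T satisfies K u = u (v·u) and kills the (3)-dimensional subspace v^⊥, so its characteristic polynomial is lambda^3 (lambda - v·u) with v·u = tr K = 1. Hence the eigenvalues of I - K are 1 (multiplicity 3) and 1 - (1) = 0, so det(I - K) = 0. (Direct check: I - K =
[[2, -1, 1, 1],
 [-3, 4, -3, -3],
 [-2, 2, -1, -2],
 [-3, 3, -3, -2]]
has determinant 0.) So 1 is an eigenvalue of K and (I - K) is not invertible. The finite-dimensional Fredholm alternative says: either (I - K) is invertible, or ker(I - K) ≠ {0} and then range(I - K) = ker((I - K)^*)^⊥, with dim ker(I - K) = dim ker((I - K)^*). We are in the second case, so we need both kernels. Kernel of I - K: (I - K) u = u - u (v·u) = u - u = 0, so ker(I - K) = span{u} = span{(1, -3, -2, -3)} (it is exactly 1-dimensional because rank(I - K) = 3). Kernel of the adjoint: K is real, so (I - K)^* = I - K^T = I - v u^T, and (I - v u^T) v = v - v (u·v) = 0; hence ker((I - K)^*) = span{v} = span{(-1, 1, -1, -1)}. Therefore (I - K) x = y is solvable iff <y, v> = 0, i.e. iff -y_1 + y_2 - y_3 - y_4 = 0. When this holds, K y = u (v·y) = 0, so (I - K) y = y and x = y is a particular solution; the full solution set is the line x = y + c·u = y + c·(1, -3, -2, -3), c ∈ C.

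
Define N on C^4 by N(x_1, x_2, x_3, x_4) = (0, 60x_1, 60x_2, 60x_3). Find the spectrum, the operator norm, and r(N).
sigma(N) = {0}; ||N|| = 60; r(N) = 0. (N is nilpotent with N^4 = 0.)

On C^4, N is a strictly lower-triangular matrix with 60 on the subdiagonal and zeros elsewhere, so its characteristic polynomial is lambda^4 and every eigenvalue is 0: sigma(N) = {0}. For the operator norm, N e_i = 60e_{i+1} for i = 1, ..., 3 and N e_4 = 0, so the singular values of N are 60 (with multiplicity 3) and 0; hence ||N|| = 60. The spectral radius r(N) = max|lambda| = 0. Note ||N|| > r(N) — characteristic of non-normal nilpotent operators. Indeed N^4 = 0.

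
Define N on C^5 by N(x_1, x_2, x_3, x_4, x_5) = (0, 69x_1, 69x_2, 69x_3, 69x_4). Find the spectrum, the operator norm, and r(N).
sigma(N) = {0}; ||N|| = 69; r(N) = 0. (N is nilpotent with N^5 = 0.)

On C^5, N is a strictly lower-triangular matrix with 69 on the subdiagonal and zeros elsewhere, so its characteristic polynomial is lambda^5 and every eigenvalue is 0: sigma(N) = {0}. For the operator norm, N e_i = 69e_{i+1} for i = 1, ..., 4 and N e_5 = 0, so the singular values of N are 69 (with multiplicity 4) and 0; hence ||N|| = 69. The spectral radius r(N) = max|lambda| = 0. Note ||N|| > r(N) — characteristic of non-normal nilpotent operators. Indeed N^5 = 0.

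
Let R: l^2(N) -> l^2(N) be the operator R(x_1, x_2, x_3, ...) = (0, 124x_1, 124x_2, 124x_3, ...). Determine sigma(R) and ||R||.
sigma(R) = closed disk {z in C : |z| ≤ 124}; ||R|| = 124

Note R = 124·U where U is the unit right shift (U x)_k = x_{k-1} (with x_0 := 0); so ||R|| = 124||U|| and sigma(R) = 124·sigma(U). ||R x||^2 = sum_{k≥1} |124x_k|^2 = 15376||x||^2, so ||R|| = 124 and sigma(R) ⊂ {|z| ≤ 124}. For any |lambda| < 124, the equation (R - lambda I) x = 0 forces x_1 = 0, then 124x_k = lambda x_{k+1} ⇒ x = 0, so R has no eigenvalues. But (R - lambda I) is not surjective for |lambda| < 124: solving (R - lambda I) x = e_1 would require x_n proportional to (lambda/124)^(-n), which is not in l^2. So every |lambda| < 124 lies in the residual spectrum. The boundary |lambda| = 124 is in the approximate point spectrum (the spectrum is closed). Hence sigma(R) is the closed disk of radius 124.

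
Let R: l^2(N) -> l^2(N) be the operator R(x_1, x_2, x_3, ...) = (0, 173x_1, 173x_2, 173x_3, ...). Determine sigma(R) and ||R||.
sigma(R) = closed disk {z in C : |z| ≤ 173}; ||R|| = 173

Note R = 173·U where U is the unit right shift (U x)_k = x_{k-1} (with x_0 := 0); so ||R|| = 173||U|| and sigma(R) = 173·sigma(U). ||R x||^2 = sum_{k≥1} |173x_k|^2 = 29929||x||^2, so ||R|| = 173 and sigma(R) ⊂ {|z| ≤ 173}. For any |lambda| < 173, the equation (R - lambda I) x = 0 forces x_1 = 0, then 173x_k = lambda x_{k+1} ⇒ x = 0, so R has no eigenvalues. But (R - lambda I) is not surjective for |lambda| < 173: solving (R - lambda I) x = e_1 would require x_n proportional to (lambda/173)^(-n), which is not in l^2. So every |lambda| < 173 lies in the residual spectrum. The boundary |lambda| = 173 is in the approximate point spectrum (the spectrum is closed). Hence sigma(R) is the closed disk of radius 173.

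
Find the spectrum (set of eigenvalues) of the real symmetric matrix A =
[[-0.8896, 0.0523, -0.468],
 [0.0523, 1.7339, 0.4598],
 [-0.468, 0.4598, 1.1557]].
sigma(A) ≈ {-1, 1, 2}

A is real symmetric, so its spectrum consists of real eigenvalues. Expanding the characteristic polynomial of the displayed matrix gives
  det(λ I - A) = p(λ) = λ^3 + (-2)λ^2 + (-1)λ + (2).
Solving p(λ) = 0 yields eigenvalues ≈ -1, 1, 2. (A is shown rounded to 4 decimals, so these recover the underlying integer eigenvalues to within that precision.)
Verification: the trace of A = 2 equals the sum of eigenvalues 2, and det(A) ≈ -2.0000 matches the eigenvalue product -2.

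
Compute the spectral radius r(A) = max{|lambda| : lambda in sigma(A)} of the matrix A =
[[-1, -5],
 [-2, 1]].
r(A) = sqrt(44)/2 ≈ 3.3166

The eigenvalues of A are the roots of its characteristic polynomial. With M = A (coefficients from the trace and determinant):
  p(λ) = det(λ I - M) = λ^2 - 11.
For λ^2 - 11 the discriminant is 44. It is nonnegative but not a perfect square, so the roots are real and irrational: λ = ± sqrt(44)/2 ≈ 3.3166, -3.3166.
Thus the eigenvalues (to 4 decimals) are 3.3166 (modulus 3.3166); -3.3166 (modulus 3.3166). The spectral radius is the largest modulus: r(A) = sqrt(44)/2 ≈ 3.3166. (Cross-check: r(A) ≤ ||A||_2 ≈ 5.1401; equality holds whenever A is normal, though it can also hold for some non-normal A.)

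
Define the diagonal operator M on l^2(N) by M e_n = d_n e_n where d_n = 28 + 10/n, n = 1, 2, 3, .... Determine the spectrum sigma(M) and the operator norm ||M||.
sigma(M) = {28 + 10/n : n ≥ 1} ∪ {28}; ||M|| = 38

A bounded diagonal operator on l^2 with diagonal entries d_n has spectrum equal to the closure of {d_n : n ≥ 1}: every d_n is an eigenvalue (with eigenvector e_n), so {d_n} ⊂ sigma(M); the spectrum is closed, so its closure is too; and for lambda not in the closure, (M - lambda I) has bounded inverse (the diagonal entries 1/(d_n - lambda) are bounded). For our sequence d_n = 28 + 10/n, n = 1, 2, 3, ...:
  - {d_n} = {28 + 10/n : n ≥ 1}; the only limit point is 28
  - closure = {28 + 10/n : n ≥ 1} ∪ {28}
For the norm: a diagonal operator has ||M|| = sup_n |d_n|. Here d_n = 28 + 10/n is positive and decreasing, so sup_n |d_n| = d_1 = 28 + 10 = 38. So ||M|| = 38.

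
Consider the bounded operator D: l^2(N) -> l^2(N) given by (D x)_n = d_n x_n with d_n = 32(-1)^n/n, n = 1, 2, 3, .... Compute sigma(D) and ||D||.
sigma(D) = {32(-1)^n/n : n ≥ 1} ∪ {0}; ||D|| = 32

A bounded diagonal operator on l^2 with diagonal entries d_n has spectrum equal to the closure of {d_n : n ≥ 1}: every d_n is an eigenvalue (with eigenvector e_n), so {d_n} ⊂ sigma(D); the spectrum is closed, so its closure is too; and for lambda not in the closure, (D - lambda I) has bounded inverse (the diagonal entries 1/(d_n - lambda) are bounded). For our sequence d_n = 32(-1)^n/n, n = 1, 2, 3, ...:
  - {d_n} = {32(-1)^n/n : n ≥ 1}; the only limit point is 0
  - closure = {32(-1)^n/n : n ≥ 1} ∪ {0}
For the norm: a diagonal operator has ||D|| = sup_n |d_n|. Here |d_n| = 32/n is decreasing, so sup_n |d_n| = |d_1| = 32. So ||D|| = 32.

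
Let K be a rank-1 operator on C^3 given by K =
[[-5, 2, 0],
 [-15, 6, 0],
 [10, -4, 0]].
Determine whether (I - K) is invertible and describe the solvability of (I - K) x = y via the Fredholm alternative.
(I - K) is singular (det(I - K) = 0, i.e. 1 ∈ sigma(K)). (I - K) x = y is solvable iff y ⊥ ker((I - K)^*) = span{(-5, 2, 0)}, i.e. iff -5y_1 + 2y_2 = 0. When solvable, the solutions are x = y + c·(1, 3, -2), c arbitrary (ker(I - K) = span{(1, 3, -2)}, dimension 1).

K has rank 1, so it is an outer product K = u v^T: every row of K is a multiple of one row vector. Reading off the entries, u = (1, 3, -2) and v = (-5, 2, 0) (row i of K equals u_i·v^T). A rank-one matrix u v^T satisfies K u = u (v·u) and kills the (2)-dimensional subspace v^⊥, so its characteristic polynomial is lambda^2 (lambda - v·u) with v·u = tr K = 1. Hence the eigenvalues of I - K are 1 (multiplicity 2) and 1 - (1) = 0, so det(I - K) = 0. (Direct check: I - K =
[[6, -2, 0],
 [15, -5, 0],
 [-10, 4, 1]]
has determinant 0.) So 1 is an eigenvalue of K and (I - K) is not invertible. The finite-dimensional Fredholm alternative says: either (I - K) is invertible, or ker(I - K) ≠ {0} and then range(I - K) = ker((I - K)^*)^⊥, with dim ker(I - K) = dim ker((I - K)^*). We are in the second case, so we need both kernels. Kernel of I - K: (I - K) u = u - u (v·u) = u - u = 0, so ker(I - K) = span{u} = span{(1, 3, -2)} (it is exactly 1-dimensional because rank(I - K) = 2). Kernel of the adjoint: K is real, so (I - K)^* = I - K^T = I - v u^T, and (I - v u^T) v = v - v (u·v) = 0; hence ker((I - K)^*) = span{v} = span{(-5, 2, 0)}. Therefore (I - K) x = y is solvable iff <y, v> = 0, i.e. iff -5y_1 + 2y_2 = 0. When this holds, K y = u (v·y) = 0, so (I - K) y = y and x = y is a particular solution; the full solution set is the line x = y + c·u = y + c·(1, 3, -2), c ∈ C.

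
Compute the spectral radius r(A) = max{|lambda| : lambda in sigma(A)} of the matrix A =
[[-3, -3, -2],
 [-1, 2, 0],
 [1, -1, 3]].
r(A) ≈ 3.3079

The eigenvalues of A are the roots of its characteristic polynomial. With M = A (coefficients from the trace, the sum of principal 2x2 minors, and det A):
  p(λ) = det(λ I - M) = λ^3 - 2λ^2 - 10λ + 25.
No integer candidate from the rational root theorem (±divisors of 25) is a root, so the roots are irrational. The cubic discriminant is Δ = -2675 < 0, so there is one real root and a complex-conjugate pair. p(-4) = -31 and p(-3) = 10 have opposite signs, so a root lies in (-4, -3); Newton's method refines it to λ ≈ -3.3079. Dividing out (λ - (-3.3079)) leaves approximately λ^2 - 5.3079λ + 7.5577. For λ^2 - 5.3079λ + 7.5577 the discriminant is -2.0575. It is negative, so the remaining roots are the complex-conjugate pair λ ≈ 2.6539 ± 0.7172i. Their product equals the constant term, so |λ|^2 ≈ 7.5577 and |λ| ≈ 2.7491.
Thus the eigenvalues (to 4 decimals) are -3.3079 (modulus 3.3079); 2.6539 ± 0.7172i (modulus 2.7491). The spectral radius is the largest modulus: r(A) ≈ 3.3079. (Cross-check: r(A) ≤ ||A||_2 ≈ 4.9765; equality holds whenever A is normal, though it can also hold for some non-normal A.)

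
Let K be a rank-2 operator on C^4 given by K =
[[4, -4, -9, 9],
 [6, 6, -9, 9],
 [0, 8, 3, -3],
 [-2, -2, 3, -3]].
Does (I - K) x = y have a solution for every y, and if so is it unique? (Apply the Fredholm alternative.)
(I - K) is invertible (det(I - K) = 147 ≠ 0), so for every y in C^4 the equation (I - K) x = y has a unique solution.

K has rank 2 and factors as K = U V^T = u1 v1^T + u2 v2^T with u1 = (2, 0, -2, 0), v1 = (1, -3, -3, 3), u2 = (1, 3, 1, -1), v2 = (2, 2, -3, 3) (multiplying out reproduces the displayed K). The nonzero eigenvalues of U V^T coincide with those of the 2 x 2 matrix G = V^T U = [[v1·u1, v1·u2], [v2·u1, v2·u2]] = [[8, -14], [10, 2]], and by the Sylvester determinant identity det(I_4 - U V^T) = det(I_2 - V^T U) = det([[-7, 14], [-10, -1]]) = (-7)(-1) - (14)(-10) = 147. (Direct check: I - K =
[[-3, 4, 9, -9],
 [-6, -5, 9, -9],
 [0, -8, -2, 3],
 [2, 2, -3, 4]]
has determinant 147.) The finite-dimensional Fredholm alternative says: either (I - K) is invertible, or ker(I - K) ≠ {0} and then range(I - K) = ker((I - K)^*)^⊥, with dim ker(I - K) = dim ker((I - K)^*). Since det(I - K) ≠ 0, 1 is not an eigenvalue of K and ker(I - K) = {0}, so we are in the first case: for every y there is a unique x = (I - K)^(-1) y. (Explicitly, by the Woodbury identity, (I - U V^T)^(-1) = I + U (I_2 - G)^(-1) V^T.)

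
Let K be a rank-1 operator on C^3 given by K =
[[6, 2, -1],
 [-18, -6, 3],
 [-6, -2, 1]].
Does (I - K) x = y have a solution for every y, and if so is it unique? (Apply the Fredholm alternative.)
(I - K) is singular (det(I - K) = 0, i.e. 1 ∈ sigma(K)). (I - K) x = y is solvable iff y ⊥ ker((I - K)^*) = span{(6, 2, -1)}, i.e. iff 6y_1 + 2y_2 - y_3 = 0. When solvable, the solutions are x = y + c·(1, -3, -1), c arbitrary (ker(I - K) = span{(1, -3, -1)}, dimension 1).

K has rank 1, so it is an outer product K = u v^T: every row of K is a multiple of one row vector. Reading off the entries, u = (1, -3, -1) and v = (6, 2, -1) (row i of K equals u_i·v^T). A rank-one matrix u v^T satisfies K u = u (v·u) and kills the (2)-dimensional subspace v^⊥, so its characteristic polynomial is lambda^2 (lambda - v·u) with v·u = tr K = 1. Hence the eigenvalues of I - K are 1 (multiplicity 2) and 1 - (1) = 0, so det(I - K) = 0. (Direct check: I - K =
[[-5, -2, 1],
 [18, 7, -3],
 [6, 2, 0]]
has determinant 0.) So 1 is an eigenvalue of K and (I - K) is not invertible. The finite-dimensional Fredholm alternative says: either (I - K) is invertible, or ker(I - K) ≠ {0} and then range(I - K) = ker((I - K)^*)^⊥, with dim ker(I - K) = dim ker((I - K)^*). We are in the second case, so we need both kernels. Kernel of I - K: (I - K) u = u - u (v·u) = u - u = 0, so ker(I - K) = span{u} = span{(1, -3, -1)} (it is exactly 1-dimensional because rank(I - K) = 2). Kernel of the adjoint: K is real, so (I - K)^* = I - K^T = I - v u^T, and (I - v u^T) v = v - v (u·v) = 0; hence ker((I - K)^*) = span{v} = span{(6, 2, -1)}. Therefore (I - K) x = y is solvable iff <y, v> = 0, i.e. iff 6y_1 + 2y_2 - y_3 = 0. When this holds, K y = u (v·y) = 0, so (I - K) y = y and x = y is a particular solution; the full solution set is the line x = y + c·u = y + c·(1, -3, -1), c ∈ C.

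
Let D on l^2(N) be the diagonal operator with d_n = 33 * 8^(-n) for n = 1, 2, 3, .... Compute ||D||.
||D|| = 33/8 (attained at n = 1)

For D diagonal, ||D|| = sup_n |d_n|. The sequence d_n = 33 * 8^(-n) is positive and strictly decreasing (ratio 8^(-1) < 1), so the supremum is d_1 = 33/8. Hence ||D|| = 33/8.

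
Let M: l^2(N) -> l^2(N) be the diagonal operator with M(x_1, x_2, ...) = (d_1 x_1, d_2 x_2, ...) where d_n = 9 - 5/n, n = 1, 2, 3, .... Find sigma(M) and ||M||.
sigma(M) = {9 - 5/n : n ≥ 1} ∪ {9}; ||M|| = 9

A bounded diagonal operator on l^2 with diagonal entries d_n has spectrum equal to the closure of {d_n : n ≥ 1}: every d_n is an eigenvalue (with eigenvector e_n), so {d_n} ⊂ sigma(M); the spectrum is closed, so its closure is too; and for lambda not in the closure, (M - lambda I) has bounded inverse (the diagonal entries 1/(d_n - lambda) are bounded). For our sequence d_n = 9 - 5/n, n = 1, 2, 3, ...:
  - {d_n} = {9 - 5/n : n ≥ 1}; the only limit point is 9
  - closure = {9 - 5/n : n ≥ 1} ∪ {9}
For the norm: a diagonal operator has ||M|| = sup_n |d_n|. Here d_n = 9 - 5/n increases monotonically from d_1 = 4 toward 9, with all terms in [4, 9); so sup_n |d_n| = 9 (the supremum is the limit, not attained). So ||M|| = 9.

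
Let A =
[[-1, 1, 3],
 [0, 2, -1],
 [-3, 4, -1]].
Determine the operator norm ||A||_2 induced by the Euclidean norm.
||A||_2 ≈ 5.4724 (= sqrt(largest eigenvalue of A^T A))

||A||_2 = sigma_max(A) = sqrt(lambda_max(A^T A)). Form the symmetric matrix M = A^T A =
[[10, -13, 0],
 [-13, 21, -3],
 [0, -3, 11]].
Its characteristic polynomial (trace, sum of principal 2x2 minors, determinant of M give the coefficients) is
  p(λ) = det(λ I - M) = λ^3 - 42λ^2 + 373λ - 361.
No integer candidate from the rational root theorem (±divisors of 361) is a root, so the roots are irrational. The cubic discriminant is Δ = 29139017 > 0, so there are three distinct real roots. p(1) = -29 and p(2) = 225 have opposite signs, so a root lies in (1, 2); Newton's method refines it to λ ≈ 1.1007. p(10) = 169 and p(11) = -9 have opposite signs, so a root lies in (10, 11); Newton's method refines it to λ ≈ 10.952. p(29) = -477 and p(30) = 29 have opposite signs, so a root lies in (29, 30); Newton's method refines it to λ ≈ 29.9473. Check (Vieta): the three roots sum to 42, matching tr M = 42.
So the eigenvalues of A^T A are ≈ 1.1007, 10.952, 29.9473 (all ≥ 0, as they must be for A^T A). The largest is λ_max ≈ 29.9473, hence ||A||_2 = sqrt(λ_max) ≈ 5.4724.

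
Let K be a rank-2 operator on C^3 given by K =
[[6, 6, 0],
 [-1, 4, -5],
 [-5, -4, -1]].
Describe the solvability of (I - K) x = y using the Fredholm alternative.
(I - K) is invertible (det(I - K) = -8 ≠ 0), so for every y in C^3 the equation (I - K) x = y has a unique solution.

K has rank 2 and factors as K = U V^T = u1 v1^T + u2 v2^T with u1 = (1, -1, -1), v1 = (3, 0, 3), u2 = (-3, -2, 2), v2 = (-1, -2, 1) (multiplying out reproduces the displayed K). The nonzero eigenvalues of U V^T coincide with those of the 2 x 2 matrix G = V^T U = [[v1·u1, v1·u2], [v2·u1, v2·u2]] = [[0, -3], [0, 9]], and by the Sylvester determinant identity det(I_3 - U V^T) = det(I_2 - V^T U) = det([[1, 3], [0, -8]]) = (1)(-8) - (3)(0) = -8. (Direct check: I - K =
[[-5, -6, 0],
 [1, -3, 5],
 [5, 4, 2]]
has determinant -8.) The finite-dimensional Fredholm alternative says: either (I - K) is invertible, or ker(I - K) ≠ {0} and then range(I - K) = ker((I - K)^*)^⊥, with dim ker(I - K) = dim ker((I - K)^*). Since det(I - K) ≠ 0, 1 is not an eigenvalue of K and ker(I - K) = {0}, so we are in the first case: for every y there is a unique x = (I - K)^(-1) y. (Explicitly, by the Woodbury identity, (I - U V^T)^(-1) = I + U (I_2 - G)^(-1) V^T.)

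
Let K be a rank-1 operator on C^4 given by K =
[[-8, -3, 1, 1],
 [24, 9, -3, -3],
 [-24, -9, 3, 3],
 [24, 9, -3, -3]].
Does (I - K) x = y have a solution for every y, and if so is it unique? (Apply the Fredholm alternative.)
(I - K) is singular (det(I - K) = 0, i.e. 1 ∈ sigma(K)). (I - K) x = y is solvable iff y ⊥ ker((I - K)^*) = span{(-8, -3, 1, 1)}, i.e. iff -8y_1 - 3y_2 + y_3 + y_4 = 0. When solvable, the solutions are x = y + c·(1, -3, 3, -3), c arbitrary (ker(I - K) = span{(1, -3, 3, -3)}, dimension 1).

K has rank 1, so it is an outer product K = u v^T: every row of K is a multiple of one row vector. Reading off the entries, u = (1, -3, 3, -3) and v = (-8, -3, 1, 1) (row i of K equals u_i·v^T). A rank-one matrix u v^T satisfies K u = u (v·u) and kills the (3)-dimensional subspace v^⊥, so its characteristic polynomial is lambda^3 (lambda - v·u) with v·u = tr K = 1. Hence the eigenvalues of I - K are 1 (multiplicity 3) and 1 - (1) = 0, so det(I - K) = 0. (Direct check: I - K =
[[9, 3, -1, -1],
 [-24, -8, 3, 3],
 [24, 9, -2, -3],
 [-24, -9, 3, 4]]
has determinant 0.) So 1 is an eigenvalue of K and (I - K) is not invertible. The finite-dimensional Fredholm alternative says: either (I - K) is invertible, or ker(I - K) ≠ {0} and then range(I - K) = ker((I - K)^*)^⊥, with dim ker(I - K) = dim ker((I - K)^*). We are in the second case, so we need both kernels. Kernel of I - K: (I - K) u = u - u (v·u) = u - u = 0, so ker(I - K) = span{u} = span{(1, -3, 3, -3)} (it is exactly 1-dimensional because rank(I - K) = 3). Kernel of the adjoint: K is real, so (I - K)^* = I - K^T = I - v u^T, and (I - v u^T) v = v - v (u·v) = 0; hence ker((I - K)^*) = span{v} = span{(-8, -3, 1, 1)}. Therefore (I - K) x = y is solvable iff <y, v> = 0, i.e. iff -8y_1 - 3y_2 + y_3 + y_4 = 0. When this holds, K y = u (v·y) = 0, so (I - K) y = y and x = y is a particular solution; the full solution set is the line x = y + c·u = y + c·(1, -3, 3, -3), c ∈ C.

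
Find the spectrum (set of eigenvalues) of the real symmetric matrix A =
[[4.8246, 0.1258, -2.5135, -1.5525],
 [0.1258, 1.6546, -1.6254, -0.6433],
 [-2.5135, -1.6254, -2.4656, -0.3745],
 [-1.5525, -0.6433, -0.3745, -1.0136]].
sigma(A) ≈ {-4, -1, 2, 6}

A is real symmetric, so its spectrum consists of real eigenvalues. Expanding the characteristic polynomial of the displayed matrix gives
  det(λ I - A) = p(λ) = λ^4 + (-3)λ^3 + (-24)λ^2 + (28.0012)λ + (48).
Solving p(λ) = 0 yields eigenvalues ≈ -4, -1, 2, 6. (A is shown rounded to 4 decimals, so these recover the underlying integer eigenvalues to within that precision.)
Verification: the trace of A = 3 equals the sum of eigenvalues 3, and det(A) ≈ 47.9997 matches the eigenvalue product 48.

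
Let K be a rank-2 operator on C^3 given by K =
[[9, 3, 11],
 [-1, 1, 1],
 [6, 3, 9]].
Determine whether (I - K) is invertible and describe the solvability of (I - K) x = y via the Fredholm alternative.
(I - K) is invertible (det(I - K) = 15 ≠ 0), so for every y in C^3 the equation (I - K) x = y has a unique solution.

K has rank 2 and factors as K = U V^T = u1 v1^T + u2 v2^T with u1 = (-1, 1, 0), v1 = (-3, 0, -2), u2 = (-3, -1, -3), v2 = (-2, -1, -3) (multiplying out reproduces the displayed K). The nonzero eigenvalues of U V^T coincide with those of the 2 x 2 matrix G = V^T U = [[v1·u1, v1·u2], [v2·u1, v2·u2]] = [[3, 15], [1, 16]], and by the Sylvester determinant identity det(I_3 - U V^T) = det(I_2 - V^T U) = det([[-2, -15], [-1, -15]]) = (-2)(-15) - (-15)(-1) = 15. (Direct check: I - K =
[[-8, -3, -11],
 [1, 0, -1],
 [-6, -3, -8]]
has determinant 15.) The finite-dimensional Fredholm alternative says: either (I - K) is invertible, or ker(I - K) ≠ {0} and then range(I - K) = ker((I - K)^*)^⊥, with dim ker(I - K) = dim ker((I - K)^*). Since det(I - K) ≠ 0, 1 is not an eigenvalue of K and ker(I - K) = {0}, so we are in the first case: for every y there is a unique x = (I - K)^(-1) y. (Explicitly, by the Woodbury identity, (I - U V^T)^(-1) = I + U (I_2 - G)^(-1) V^T.)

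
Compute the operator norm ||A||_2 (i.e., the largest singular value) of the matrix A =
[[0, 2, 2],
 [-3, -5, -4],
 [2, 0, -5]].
||A||_2 ≈ 8.0308 (= sqrt(largest eigenvalue of A^T A))

||A||_2 = sigma_max(A) = sqrt(lambda_max(A^T A)). Form the symmetric matrix M = A^T A =
[[13, 15, 2],
 [15, 29, 24],
 [2, 24, 45]].
Its characteristic polynomial (trace, sum of principal 2x2 minors, determinant of M give the coefficients) is
  p(λ) = det(λ I - M) = λ^3 - 87λ^2 + 1462λ - 676.
No integer candidate from the rational root theorem (±divisors of 676) is a root, so the roots are irrational. The cubic discriminant is Δ = 3433307252 > 0, so there are three distinct real roots. p(0) = -676 and p(1) = 700 have opposite signs, so a root lies in (0, 1); Newton's method refines it to λ ≈ 0.4758. p(22) = 28 and p(23) = -906 have opposite signs, so a root lies in (22, 23); Newton's method refines it to λ ≈ 22.0306. p(64) = -1316 and p(65) = 1404 have opposite signs, so a root lies in (64, 65); Newton's method refines it to λ ≈ 64.4936. Check (Vieta): the three roots sum to 87, matching tr M = 87.
So the eigenvalues of A^T A are ≈ 0.4758, 22.0306, 64.4936 (all ≥ 0, as they must be for A^T A). The largest is λ_max ≈ 64.4936, hence ||A||_2 = sqrt(λ_max) ≈ 8.0308.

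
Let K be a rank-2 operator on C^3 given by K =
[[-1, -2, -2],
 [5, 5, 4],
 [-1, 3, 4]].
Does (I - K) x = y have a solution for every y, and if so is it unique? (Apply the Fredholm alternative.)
(I - K) is singular (det(I - K) = 0, i.e. 1 ∈ sigma(K)). (I - K) x = y is solvable iff y ⊥ ker((I - K)^*) = span{(19, 8, 2)}, i.e. iff 19y_1 + 8y_2 + 2y_3 = 0. When solvable, x is determined up to adding multiples of (0, -1, 1) (ker(I - K) = span{(0, -1, 1)}, dimension 1).

K has rank 2 and factors as K = U V^T = u1 v1^T + u2 v2^T with u1 = (0, -1, 1), v1 = (-3, -1, 0), u2 = (1, -2, -2), v2 = (-1, -2, -2) (multiplying out reproduces the displayed K). The nonzero eigenvalues of U V^T coincide with those of the 2 x 2 matrix G = V^T U = [[v1·u1, v1·u2], [v2·u1, v2·u2]] = [[1, -1], [0, 7]], and by the Sylvester determinant identity det(I_3 - U V^T) = det(I_2 - V^T U) = det([[0, 1], [0, -6]]) = (0)(-6) - (1)(0) = 0. (Direct check: I - K =
[[2, 2, 2],
 [-5, -4, -4],
 [1, -3, -3]]
has determinant 0.) So 1 is an eigenvalue of K and (I - K) is not invertible. The finite-dimensional Fredholm alternative says: either (I - K) is invertible, or ker(I - K) ≠ {0} and then range(I - K) = ker((I - K)^*)^⊥, with dim ker(I - K) = dim ker((I - K)^*). We are in the second case, so we compute both kernels via the 2 x 2 reduction. If (I - U V^T) x = 0 then x = U (V^T x) lies in the column space of U; writing x = U b gives U (I_2 - G) b = 0, and since u1, u2 are independent, (I_2 - G) b = 0. With I_2 - G = [[0, 1], [0, -6]] (singular, as its determinant is 0) a null vector is b = (1, 0), so ker(I - K) = span{1·u1 + (0)·u2} = span{(0, -1, 1)}. For the adjoint, (I - K)^* = I - K^T = I - V U^T, and the same argument gives ker((I - K)^*) = {V a : (I_2 - G)^T a = 0}; (I_2 - G)^T = [[0, 0], [1, -6]] has null vector a = (-6, -1), so ker((I - K)^*) = span{-6·v1 + (-1)·v2} = span{(19, 8, 2)}. (Both kernels are 1-dimensional, matching rank(I - K) = 2.) Therefore (I - K) x = y is solvable iff <y, (19, 8, 2)> = 0, i.e. iff 19y_1 + 8y_2 + 2y_3 = 0; when solvable the solution set is the line x_p + c·(0, -1, 1), c ∈ C.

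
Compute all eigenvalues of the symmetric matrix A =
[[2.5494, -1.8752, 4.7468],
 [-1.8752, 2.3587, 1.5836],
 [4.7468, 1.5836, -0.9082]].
sigma(A) ≈ {-5, 3, 6}

A is real symmetric, so its spectrum consists of real eigenvalues. Expanding the characteristic polynomial of the displayed matrix gives
  det(λ I - A) = p(λ) = λ^3 + (-4)λ^2 + (-27)λ + (90).
Solving p(λ) = 0 yields eigenvalues ≈ -5, 3, 6. (A is shown rounded to 4 decimals, so these recover the underlying integer eigenvalues to within that precision.)
Verification: the trace of A = 4 equals the sum of eigenvalues 4, and det(A) ≈ -89.9994 matches the eigenvalue product -90.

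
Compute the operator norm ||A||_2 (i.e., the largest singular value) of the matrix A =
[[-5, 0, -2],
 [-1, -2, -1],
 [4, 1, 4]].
||A||_2 ≈ 7.8548 (= sqrt(largest eigenvalue of A^T A))

||A||_2 = sigma_max(A) = sqrt(lambda_max(A^T A)). Form the symmetric matrix M = A^T A =
[[42, 6, 27],
 [6, 5, 6],
 [27, 6, 21]].
Its characteristic polynomial (trace, sum of principal 2x2 minors, determinant of M give the coefficients) is
  p(λ) = det(λ I - M) = λ^3 - 68λ^2 + 396λ - 441.
No integer candidate from the rational root theorem (±divisors of 441) is a root, so the roots are irrational. The cubic discriminant is Δ = 130566069 > 0, so there are three distinct real roots. p(1) = -112 and p(2) = 87 have opposite signs, so a root lies in (1, 2); Newton's method refines it to λ ≈ 1.4831. p(4) = 119 and p(5) = -36 have opposite signs, so a root lies in (4, 5); Newton's method refines it to λ ≈ 4.8195. p(61) = -2332 and p(62) = 1047 have opposite signs, so a root lies in (61, 62); Newton's method refines it to λ ≈ 61.6974. Check (Vieta): the three roots sum to 68, matching tr M = 68.
So the eigenvalues of A^T A are ≈ 1.4831, 4.8195, 61.6974 (all ≥ 0, as they must be for A^T A). The largest is λ_max ≈ 61.6974, hence ||A||_2 = sqrt(λ_max) ≈ 7.8548.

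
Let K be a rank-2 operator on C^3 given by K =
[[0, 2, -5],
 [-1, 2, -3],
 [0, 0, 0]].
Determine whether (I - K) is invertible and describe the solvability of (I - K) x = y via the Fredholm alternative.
(I - K) is invertible (det(I - K) = 1 ≠ 0), so for every y in C^3 the equation (I - K) x = y has a unique solution.

K has rank 2 and factors as K = U V^T = u1 v1^T + u2 v2^T with u1 = (1, 1, 0), v1 = (-3, 2, 1), u2 = (-3, -2, 0), v2 = (-1, 0, 2) (multiplying out reproduces the displayed K). The nonzero eigenvalues of U V^T coincide with those of the 2 x 2 matrix G = V^T U = [[v1·u1, v1·u2], [v2·u1, v2·u2]] = [[-1, 5], [-1, 3]], and by the Sylvester determinant identity det(I_3 - U V^T) = det(I_2 - V^T U) = det([[2, -5], [1, -2]]) = (2)(-2) - (-5)(1) = 1. (Direct check: I - K =
[[1, -2, 5],
 [1, -1, 3],
 [0, 0, 1]]
has determinant 1.) The finite-dimensional Fredholm alternative says: either (I - K) is invertible, or ker(I - K) ≠ {0} and then range(I - K) = ker((I - K)^*)^⊥, with dim ker(I - K) = dim ker((I - K)^*). Since det(I - K) ≠ 0, 1 is not an eigenvalue of K and ker(I - K) = {0}, so we are in the first case: for every y there is a unique x = (I - K)^(-1) y. (Explicitly, by the Woodbury identity, (I - U V^T)^(-1) = I + U (I_2 - G)^(-1) V^T.)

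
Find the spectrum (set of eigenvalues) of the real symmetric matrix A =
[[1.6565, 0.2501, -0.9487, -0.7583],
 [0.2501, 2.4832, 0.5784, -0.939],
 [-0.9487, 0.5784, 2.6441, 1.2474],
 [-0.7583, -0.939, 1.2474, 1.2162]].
sigma(A) ≈ {0, 1, 3, 4}

A is real symmetric, so its spectrum consists of real eigenvalues. Expanding the characteristic polynomial of the displayed matrix gives
  det(λ I - A) = p(λ) = λ^4 + (-8)λ^3 + (19)λ^2 + (-12)λ + (0).
Solving p(λ) = 0 yields eigenvalues ≈ 0, 1, 3, 4. (A is shown rounded to 4 decimals, so these recover the underlying integer eigenvalues to within that precision.)
Verification: the trace of A = 8 equals the sum of eigenvalues 8, and det(A) ≈ -0.0007 matches the eigenvalue product 0.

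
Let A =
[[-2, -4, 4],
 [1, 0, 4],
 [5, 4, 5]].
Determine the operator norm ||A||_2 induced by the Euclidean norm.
||A||_2 ≈ 8.7467 (= sqrt(largest eigenvalue of A^T A))

||A||_2 = sigma_max(A) = sqrt(lambda_max(A^T A)). Form the symmetric matrix M = A^T A =
[[30, 28, 21],
 [28, 32, 4],
 [21, 4, 57]].
Its characteristic polynomial (trace, sum of principal 2x2 minors, determinant of M give the coefficients) is
  p(λ) = det(λ I - M) = λ^3 - 119λ^2 + 3253λ - 144.
No integer candidate from the rational root theorem (±divisors of 144) is a root, so the roots are irrational. The cubic discriminant is Δ = 12190898229 > 0, so there are three distinct real roots. p(0) = -144 and p(1) = 2991 have opposite signs, so a root lies in (0, 1); Newton's method refines it to λ ≈ 0.0443. p(42) = 654 and p(43) = -789 have opposite signs, so a root lies in (42, 43); Newton's method refines it to λ ≈ 42.4518. p(76) = -1284 and p(77) = 1319 have opposite signs, so a root lies in (76, 77); Newton's method refines it to λ ≈ 76.5039. Check (Vieta): the three roots sum to 119, matching tr M = 119.
So the eigenvalues of A^T A are ≈ 0.0443, 42.4518, 76.5039 (all ≥ 0, as they must be for A^T A). The largest is λ_max ≈ 76.5039, hence ||A||_2 = sqrt(λ_max) ≈ 8.7467.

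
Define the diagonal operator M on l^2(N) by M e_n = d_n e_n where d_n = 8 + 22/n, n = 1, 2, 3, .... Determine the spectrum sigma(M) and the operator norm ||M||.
sigma(M) = {8 + 22/n : n ≥ 1} ∪ {8}; ||M|| = 30

A bounded diagonal operator on l^2 with diagonal entries d_n has spectrum equal to the closure of {d_n : n ≥ 1}: every d_n is an eigenvalue (with eigenvector e_n), so {d_n} ⊂ sigma(M); the spectrum is closed, so its closure is too; and for lambda not in the closure, (M - lambda I) has bounded inverse (the diagonal entries 1/(d_n - lambda) are bounded). For our sequence d_n = 8 + 22/n, n = 1, 2, 3, ...:
  - {d_n} = {8 + 22/n : n ≥ 1}; the only limit point is 8
  - closure = {8 + 22/n : n ≥ 1} ∪ {8}
For the norm: a diagonal operator has ||M|| = sup_n |d_n|. Here d_n = 8 + 22/n is positive and decreasing, so sup_n |d_n| = d_1 = 8 + 22 = 30. So ||M|| = 30.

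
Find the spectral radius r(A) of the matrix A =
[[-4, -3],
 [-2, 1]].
r(A) = 5

The eigenvalues of A are the roots of its characteristic polynomial. With M = A (coefficients from the trace and determinant):
  p(λ) = det(λ I - M) = λ^2 + 3λ - 10.
For λ^2 + 3λ - 10 the discriminant is 49. It is a perfect square (7^2), so the roots are rational: λ = (-3 ± 7)/2 = 2, -5.
Thus the eigenvalues (to 4 decimals) are 2 (modulus 2); -5 (modulus 5). The spectral radius is the largest modulus: r(A) = 5. (Cross-check: r(A) ≤ ||A||_2 ≈ 5.1167; equality holds whenever A is normal, though it can also hold for some non-normal A.)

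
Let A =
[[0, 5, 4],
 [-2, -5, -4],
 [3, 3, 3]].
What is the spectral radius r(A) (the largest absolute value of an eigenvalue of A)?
r(A) = 3

The eigenvalues of A are the roots of its characteristic polynomial. With M = A (coefficients from the trace, the sum of principal 2x2 minors, and det A):
  p(λ) = det(λ I - M) = λ^3 + 2λ^2 - 5λ - 6.
By the rational root theorem any rational root is an integer divisor of 6. Testing λ = 2: p(2) = 8 + 8 - 10 - 6 = 0, so λ = 2 is a root. Dividing out (λ - 2) leaves p(λ) = (λ - 2)(λ^2 + 4λ + 3). For λ^2 + 4λ + 3 the discriminant is 4. It is a perfect square (2^2), so the roots are rational: λ = (-4 ± 2)/2 = -1, -3.
Thus the eigenvalues (to 4 decimals) are -1 (modulus 1); -3 (modulus 3); 2 (modulus 2). The spectral radius is the largest modulus: r(A) = 3. (Cross-check: r(A) ≤ ||A||_2 ≈ 10.3318; equality holds whenever A is normal, though it can also hold for some non-normal A.)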